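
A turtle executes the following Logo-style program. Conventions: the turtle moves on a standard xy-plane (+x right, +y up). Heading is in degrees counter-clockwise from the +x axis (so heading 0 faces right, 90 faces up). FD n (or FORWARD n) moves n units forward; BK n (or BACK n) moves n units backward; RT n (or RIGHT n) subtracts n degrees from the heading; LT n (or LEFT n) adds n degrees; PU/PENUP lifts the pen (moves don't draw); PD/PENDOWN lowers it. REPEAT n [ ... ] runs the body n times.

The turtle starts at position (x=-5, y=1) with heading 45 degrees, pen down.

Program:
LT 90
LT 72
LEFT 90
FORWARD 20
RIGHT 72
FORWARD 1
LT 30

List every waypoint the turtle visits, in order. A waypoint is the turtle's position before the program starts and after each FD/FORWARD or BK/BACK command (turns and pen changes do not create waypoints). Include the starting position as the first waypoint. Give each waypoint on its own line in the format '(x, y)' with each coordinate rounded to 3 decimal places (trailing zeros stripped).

Executing turtle program step by step:
Start: pos=(-5,1), heading=45, pen down
LT 90: heading 45 -> 135
LT 72: heading 135 -> 207
LT 90: heading 207 -> 297
FD 20: (-5,1) -> (4.08,-16.82) [heading=297, draw]
RT 72: heading 297 -> 225
FD 1: (4.08,-16.82) -> (3.373,-17.527) [heading=225, draw]
LT 30: heading 225 -> 255
Final: pos=(3.373,-17.527), heading=255, 2 segment(s) drawn
Waypoints (3 total):
(-5, 1)
(4.08, -16.82)
(3.373, -17.527)

Answer: (-5, 1)
(4.08, -16.82)
(3.373, -17.527)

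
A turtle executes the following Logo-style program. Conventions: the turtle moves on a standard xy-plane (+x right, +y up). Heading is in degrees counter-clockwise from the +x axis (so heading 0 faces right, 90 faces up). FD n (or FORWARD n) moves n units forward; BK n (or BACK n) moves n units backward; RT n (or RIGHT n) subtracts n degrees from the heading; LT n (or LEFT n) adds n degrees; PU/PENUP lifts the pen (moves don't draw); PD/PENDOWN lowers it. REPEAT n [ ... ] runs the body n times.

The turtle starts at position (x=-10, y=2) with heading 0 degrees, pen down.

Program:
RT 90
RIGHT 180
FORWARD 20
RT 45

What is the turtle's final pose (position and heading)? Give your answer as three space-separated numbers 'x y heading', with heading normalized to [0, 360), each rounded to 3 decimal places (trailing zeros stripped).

Answer: -10 22 45

Derivation:
Executing turtle program step by step:
Start: pos=(-10,2), heading=0, pen down
RT 90: heading 0 -> 270
RT 180: heading 270 -> 90
FD 20: (-10,2) -> (-10,22) [heading=90, draw]
RT 45: heading 90 -> 45
Final: pos=(-10,22), heading=45, 1 segment(s) drawn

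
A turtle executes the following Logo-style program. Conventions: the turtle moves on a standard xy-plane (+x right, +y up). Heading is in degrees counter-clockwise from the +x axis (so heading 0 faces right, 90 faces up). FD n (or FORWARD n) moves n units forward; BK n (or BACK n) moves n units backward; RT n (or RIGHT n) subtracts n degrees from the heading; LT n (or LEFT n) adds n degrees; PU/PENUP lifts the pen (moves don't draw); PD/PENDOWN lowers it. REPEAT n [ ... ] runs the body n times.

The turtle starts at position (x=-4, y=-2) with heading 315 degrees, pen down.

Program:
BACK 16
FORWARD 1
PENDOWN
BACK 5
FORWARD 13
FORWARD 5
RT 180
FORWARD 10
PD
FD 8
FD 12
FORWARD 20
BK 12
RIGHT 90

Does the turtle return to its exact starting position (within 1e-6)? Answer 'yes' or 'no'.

Answer: no

Derivation:
Executing turtle program step by step:
Start: pos=(-4,-2), heading=315, pen down
BK 16: (-4,-2) -> (-15.314,9.314) [heading=315, draw]
FD 1: (-15.314,9.314) -> (-14.607,8.607) [heading=315, draw]
PD: pen down
BK 5: (-14.607,8.607) -> (-18.142,12.142) [heading=315, draw]
FD 13: (-18.142,12.142) -> (-8.95,2.95) [heading=315, draw]
FD 5: (-8.95,2.95) -> (-5.414,-0.586) [heading=315, draw]
RT 180: heading 315 -> 135
FD 10: (-5.414,-0.586) -> (-12.485,6.485) [heading=135, draw]
PD: pen down
FD 8: (-12.485,6.485) -> (-18.142,12.142) [heading=135, draw]
FD 12: (-18.142,12.142) -> (-26.627,20.627) [heading=135, draw]
FD 20: (-26.627,20.627) -> (-40.77,34.77) [heading=135, draw]
BK 12: (-40.77,34.77) -> (-32.284,26.284) [heading=135, draw]
RT 90: heading 135 -> 45
Final: pos=(-32.284,26.284), heading=45, 10 segment(s) drawn

Start position: (-4, -2)
Final position: (-32.284, 26.284)
Distance = 40; >= 1e-6 -> NOT closed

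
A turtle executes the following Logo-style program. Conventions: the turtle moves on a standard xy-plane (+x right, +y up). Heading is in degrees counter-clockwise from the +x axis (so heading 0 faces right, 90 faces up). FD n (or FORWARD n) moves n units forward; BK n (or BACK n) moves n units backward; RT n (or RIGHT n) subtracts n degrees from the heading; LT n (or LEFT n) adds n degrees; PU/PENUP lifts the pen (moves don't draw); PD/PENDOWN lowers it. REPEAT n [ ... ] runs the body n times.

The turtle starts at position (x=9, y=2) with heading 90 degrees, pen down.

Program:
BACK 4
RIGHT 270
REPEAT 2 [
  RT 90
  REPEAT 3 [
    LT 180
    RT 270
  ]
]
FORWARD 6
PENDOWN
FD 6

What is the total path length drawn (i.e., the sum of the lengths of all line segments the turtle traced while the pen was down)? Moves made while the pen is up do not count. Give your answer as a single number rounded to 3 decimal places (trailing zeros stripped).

Answer: 16

Derivation:
Executing turtle program step by step:
Start: pos=(9,2), heading=90, pen down
BK 4: (9,2) -> (9,-2) [heading=90, draw]
RT 270: heading 90 -> 180
REPEAT 2 [
  -- iteration 1/2 --
  RT 90: heading 180 -> 90
  REPEAT 3 [
    -- iteration 1/3 --
    LT 180: heading 90 -> 270
    RT 270: heading 270 -> 0
    -- iteration 2/3 --
    LT 180: heading 0 -> 180
    RT 270: heading 180 -> 270
    -- iteration 3/3 --
    LT 180: heading 270 -> 90
    RT 270: heading 90 -> 180
  ]
  -- iteration 2/2 --
  RT 90: heading 180 -> 90
  REPEAT 3 [
    -- iteration 1/3 --
    LT 180: heading 90 -> 270
    RT 270: heading 270 -> 0
    -- iteration 2/3 --
    LT 180: heading 0 -> 180
    RT 270: heading 180 -> 270
    -- iteration 3/3 --
    LT 180: heading 270 -> 90
    RT 270: heading 90 -> 180
  ]
]
FD 6: (9,-2) -> (3,-2) [heading=180, draw]
PD: pen down
FD 6: (3,-2) -> (-3,-2) [heading=180, draw]
Final: pos=(-3,-2), heading=180, 3 segment(s) drawn

Segment lengths:
  seg 1: (9,2) -> (9,-2), length = 4
  seg 2: (9,-2) -> (3,-2), length = 6
  seg 3: (3,-2) -> (-3,-2), length = 6
Total = 16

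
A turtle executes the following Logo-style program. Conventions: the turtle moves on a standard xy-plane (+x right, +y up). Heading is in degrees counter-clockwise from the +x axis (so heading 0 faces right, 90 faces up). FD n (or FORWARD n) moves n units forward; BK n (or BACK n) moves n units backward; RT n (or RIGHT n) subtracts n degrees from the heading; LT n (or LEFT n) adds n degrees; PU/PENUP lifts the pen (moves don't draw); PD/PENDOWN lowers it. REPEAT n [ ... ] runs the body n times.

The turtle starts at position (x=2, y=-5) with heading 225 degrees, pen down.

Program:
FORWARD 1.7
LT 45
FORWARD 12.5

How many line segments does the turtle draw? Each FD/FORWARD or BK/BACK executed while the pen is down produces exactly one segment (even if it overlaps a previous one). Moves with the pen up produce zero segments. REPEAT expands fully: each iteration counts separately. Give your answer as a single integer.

Answer: 2

Derivation:
Executing turtle program step by step:
Start: pos=(2,-5), heading=225, pen down
FD 1.7: (2,-5) -> (0.798,-6.202) [heading=225, draw]
LT 45: heading 225 -> 270
FD 12.5: (0.798,-6.202) -> (0.798,-18.702) [heading=270, draw]
Final: pos=(0.798,-18.702), heading=270, 2 segment(s) drawn
Segments drawn: 2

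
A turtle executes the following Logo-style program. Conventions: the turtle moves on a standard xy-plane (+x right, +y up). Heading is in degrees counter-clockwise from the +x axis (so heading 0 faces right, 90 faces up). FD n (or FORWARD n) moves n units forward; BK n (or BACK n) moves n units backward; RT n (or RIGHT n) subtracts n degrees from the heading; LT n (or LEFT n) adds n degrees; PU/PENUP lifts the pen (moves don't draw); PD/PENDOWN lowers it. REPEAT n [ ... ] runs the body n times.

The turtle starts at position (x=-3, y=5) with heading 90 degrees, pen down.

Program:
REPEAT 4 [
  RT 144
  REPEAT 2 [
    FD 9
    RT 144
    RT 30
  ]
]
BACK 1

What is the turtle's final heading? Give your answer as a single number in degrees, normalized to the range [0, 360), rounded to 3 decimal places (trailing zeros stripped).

Executing turtle program step by step:
Start: pos=(-3,5), heading=90, pen down
REPEAT 4 [
  -- iteration 1/4 --
  RT 144: heading 90 -> 306
  REPEAT 2 [
    -- iteration 1/2 --
    FD 9: (-3,5) -> (2.29,-2.281) [heading=306, draw]
    RT 144: heading 306 -> 162
    RT 30: heading 162 -> 132
    -- iteration 2/2 --
    FD 9: (2.29,-2.281) -> (-3.732,4.407) [heading=132, draw]
    RT 144: heading 132 -> 348
    RT 30: heading 348 -> 318
  ]
  -- iteration 2/4 --
  RT 144: heading 318 -> 174
  REPEAT 2 [
    -- iteration 1/2 --
    FD 9: (-3.732,4.407) -> (-12.683,5.348) [heading=174, draw]
    RT 144: heading 174 -> 30
    RT 30: heading 30 -> 0
    -- iteration 2/2 --
    FD 9: (-12.683,5.348) -> (-3.683,5.348) [heading=0, draw]
    RT 144: heading 0 -> 216
    RT 30: heading 216 -> 186
  ]
  -- iteration 3/4 --
  RT 144: heading 186 -> 42
  REPEAT 2 [
    -- iteration 1/2 --
    FD 9: (-3.683,5.348) -> (3.005,11.37) [heading=42, draw]
    RT 144: heading 42 -> 258
    RT 30: heading 258 -> 228
    -- iteration 2/2 --
    FD 9: (3.005,11.37) -> (-3.017,4.682) [heading=228, draw]
    RT 144: heading 228 -> 84
    RT 30: heading 84 -> 54
  ]
  -- iteration 4/4 --
  RT 144: heading 54 -> 270
  REPEAT 2 [
    -- iteration 1/2 --
    FD 9: (-3.017,4.682) -> (-3.017,-4.318) [heading=270, draw]
    RT 144: heading 270 -> 126
    RT 30: heading 126 -> 96
    -- iteration 2/2 --
    FD 9: (-3.017,-4.318) -> (-3.957,4.632) [heading=96, draw]
    RT 144: heading 96 -> 312
    RT 30: heading 312 -> 282
  ]
]
BK 1: (-3.957,4.632) -> (-4.165,5.611) [heading=282, draw]
Final: pos=(-4.165,5.611), heading=282, 9 segment(s) drawn

Answer: 282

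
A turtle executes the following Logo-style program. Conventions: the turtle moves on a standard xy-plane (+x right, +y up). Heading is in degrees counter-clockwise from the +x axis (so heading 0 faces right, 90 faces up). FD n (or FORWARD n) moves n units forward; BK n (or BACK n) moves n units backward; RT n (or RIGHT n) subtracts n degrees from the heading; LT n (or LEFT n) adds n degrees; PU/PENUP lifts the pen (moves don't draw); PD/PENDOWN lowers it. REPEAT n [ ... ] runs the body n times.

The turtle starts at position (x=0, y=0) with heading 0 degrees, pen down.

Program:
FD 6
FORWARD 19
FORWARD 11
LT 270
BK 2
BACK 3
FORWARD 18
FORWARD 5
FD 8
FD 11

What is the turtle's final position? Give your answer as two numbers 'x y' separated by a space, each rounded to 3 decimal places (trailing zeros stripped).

Executing turtle program step by step:
Start: pos=(0,0), heading=0, pen down
FD 6: (0,0) -> (6,0) [heading=0, draw]
FD 19: (6,0) -> (25,0) [heading=0, draw]
FD 11: (25,0) -> (36,0) [heading=0, draw]
LT 270: heading 0 -> 270
BK 2: (36,0) -> (36,2) [heading=270, draw]
BK 3: (36,2) -> (36,5) [heading=270, draw]
FD 18: (36,5) -> (36,-13) [heading=270, draw]
FD 5: (36,-13) -> (36,-18) [heading=270, draw]
FD 8: (36,-18) -> (36,-26) [heading=270, draw]
FD 11: (36,-26) -> (36,-37) [heading=270, draw]
Final: pos=(36,-37), heading=270, 9 segment(s) drawn

Answer: 36 -37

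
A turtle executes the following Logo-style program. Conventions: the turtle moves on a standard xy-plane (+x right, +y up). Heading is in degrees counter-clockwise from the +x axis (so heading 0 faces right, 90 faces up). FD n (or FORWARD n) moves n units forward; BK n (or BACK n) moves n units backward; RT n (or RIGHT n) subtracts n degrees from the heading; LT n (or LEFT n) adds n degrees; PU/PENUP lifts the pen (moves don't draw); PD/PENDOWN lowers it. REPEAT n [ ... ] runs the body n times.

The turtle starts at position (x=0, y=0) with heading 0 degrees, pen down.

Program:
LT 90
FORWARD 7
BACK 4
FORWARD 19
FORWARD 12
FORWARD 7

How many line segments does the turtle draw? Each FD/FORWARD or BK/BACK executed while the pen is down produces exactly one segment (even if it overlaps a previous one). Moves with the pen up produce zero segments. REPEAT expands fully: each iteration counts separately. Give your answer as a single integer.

Answer: 5

Derivation:
Executing turtle program step by step:
Start: pos=(0,0), heading=0, pen down
LT 90: heading 0 -> 90
FD 7: (0,0) -> (0,7) [heading=90, draw]
BK 4: (0,7) -> (0,3) [heading=90, draw]
FD 19: (0,3) -> (0,22) [heading=90, draw]
FD 12: (0,22) -> (0,34) [heading=90, draw]
FD 7: (0,34) -> (0,41) [heading=90, draw]
Final: pos=(0,41), heading=90, 5 segment(s) drawn
Segments drawn: 5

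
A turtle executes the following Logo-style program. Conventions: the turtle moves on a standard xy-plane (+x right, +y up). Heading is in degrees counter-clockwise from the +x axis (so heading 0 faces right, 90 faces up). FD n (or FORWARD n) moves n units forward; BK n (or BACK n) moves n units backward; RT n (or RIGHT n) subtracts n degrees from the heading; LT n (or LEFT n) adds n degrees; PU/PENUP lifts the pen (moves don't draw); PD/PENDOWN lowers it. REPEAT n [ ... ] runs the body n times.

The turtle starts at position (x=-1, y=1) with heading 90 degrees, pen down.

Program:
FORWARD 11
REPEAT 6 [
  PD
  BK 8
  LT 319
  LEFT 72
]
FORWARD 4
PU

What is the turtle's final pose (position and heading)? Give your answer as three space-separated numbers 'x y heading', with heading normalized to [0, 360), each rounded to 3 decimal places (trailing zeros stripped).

Answer: 28.604 1.551 276

Derivation:
Executing turtle program step by step:
Start: pos=(-1,1), heading=90, pen down
FD 11: (-1,1) -> (-1,12) [heading=90, draw]
REPEAT 6 [
  -- iteration 1/6 --
  PD: pen down
  BK 8: (-1,12) -> (-1,4) [heading=90, draw]
  LT 319: heading 90 -> 49
  LT 72: heading 49 -> 121
  -- iteration 2/6 --
  PD: pen down
  BK 8: (-1,4) -> (3.12,-2.857) [heading=121, draw]
  LT 319: heading 121 -> 80
  LT 72: heading 80 -> 152
  -- iteration 3/6 --
  PD: pen down
  BK 8: (3.12,-2.857) -> (10.184,-6.613) [heading=152, draw]
  LT 319: heading 152 -> 111
  LT 72: heading 111 -> 183
  -- iteration 4/6 --
  PD: pen down
  BK 8: (10.184,-6.613) -> (18.173,-6.194) [heading=183, draw]
  LT 319: heading 183 -> 142
  LT 72: heading 142 -> 214
  -- iteration 5/6 --
  PD: pen down
  BK 8: (18.173,-6.194) -> (24.805,-1.721) [heading=214, draw]
  LT 319: heading 214 -> 173
  LT 72: heading 173 -> 245
  -- iteration 6/6 --
  PD: pen down
  BK 8: (24.805,-1.721) -> (28.186,5.53) [heading=245, draw]
  LT 319: heading 245 -> 204
  LT 72: heading 204 -> 276
]
FD 4: (28.186,5.53) -> (28.604,1.551) [heading=276, draw]
PU: pen up
Final: pos=(28.604,1.551), heading=276, 8 segment(s) drawn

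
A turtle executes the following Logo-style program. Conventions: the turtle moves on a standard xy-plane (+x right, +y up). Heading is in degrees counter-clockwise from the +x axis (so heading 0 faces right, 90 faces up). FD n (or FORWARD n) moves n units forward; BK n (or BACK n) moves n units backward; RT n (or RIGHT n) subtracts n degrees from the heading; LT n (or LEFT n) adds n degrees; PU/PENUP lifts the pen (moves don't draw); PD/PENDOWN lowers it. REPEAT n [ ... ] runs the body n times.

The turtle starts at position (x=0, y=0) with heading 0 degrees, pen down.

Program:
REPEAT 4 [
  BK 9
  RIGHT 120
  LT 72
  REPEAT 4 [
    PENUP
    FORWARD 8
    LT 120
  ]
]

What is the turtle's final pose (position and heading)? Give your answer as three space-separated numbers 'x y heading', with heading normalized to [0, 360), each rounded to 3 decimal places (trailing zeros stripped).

Answer: 6.781 -1.631 288

Derivation:
Executing turtle program step by step:
Start: pos=(0,0), heading=0, pen down
REPEAT 4 [
  -- iteration 1/4 --
  BK 9: (0,0) -> (-9,0) [heading=0, draw]
  RT 120: heading 0 -> 240
  LT 72: heading 240 -> 312
  REPEAT 4 [
    -- iteration 1/4 --
    PU: pen up
    FD 8: (-9,0) -> (-3.647,-5.945) [heading=312, move]
    LT 120: heading 312 -> 72
    -- iteration 2/4 --
    PU: pen up
    FD 8: (-3.647,-5.945) -> (-1.175,1.663) [heading=72, move]
    LT 120: heading 72 -> 192
    -- iteration 3/4 --
    PU: pen up
    FD 8: (-1.175,1.663) -> (-9,0) [heading=192, move]
    LT 120: heading 192 -> 312
    -- iteration 4/4 --
    PU: pen up
    FD 8: (-9,0) -> (-3.647,-5.945) [heading=312, move]
    LT 120: heading 312 -> 72
  ]
  -- iteration 2/4 --
  BK 9: (-3.647,-5.945) -> (-6.428,-14.505) [heading=72, move]
  RT 120: heading 72 -> 312
  LT 72: heading 312 -> 24
  REPEAT 4 [
    -- iteration 1/4 --
    PU: pen up
    FD 8: (-6.428,-14.505) -> (0.88,-11.251) [heading=24, move]
    LT 120: heading 24 -> 144
    -- iteration 2/4 --
    PU: pen up
    FD 8: (0.88,-11.251) -> (-5.592,-6.548) [heading=144, move]
    LT 120: heading 144 -> 264
    -- iteration 3/4 --
    PU: pen up
    FD 8: (-5.592,-6.548) -> (-6.428,-14.505) [heading=264, move]
    LT 120: heading 264 -> 24
    -- iteration 4/4 --
    PU: pen up
    FD 8: (-6.428,-14.505) -> (0.88,-11.251) [heading=24, move]
    LT 120: heading 24 -> 144
  ]
  -- iteration 3/4 --
  BK 9: (0.88,-11.251) -> (8.161,-16.541) [heading=144, move]
  RT 120: heading 144 -> 24
  LT 72: heading 24 -> 96
  REPEAT 4 [
    -- iteration 1/4 --
    PU: pen up
    FD 8: (8.161,-16.541) -> (7.325,-8.585) [heading=96, move]
    LT 120: heading 96 -> 216
    -- iteration 2/4 --
    PU: pen up
    FD 8: (7.325,-8.585) -> (0.853,-13.287) [heading=216, move]
    LT 120: heading 216 -> 336
    -- iteration 3/4 --
    PU: pen up
    FD 8: (0.853,-13.287) -> (8.161,-16.541) [heading=336, move]
    LT 120: heading 336 -> 96
    -- iteration 4/4 --
    PU: pen up
    FD 8: (8.161,-16.541) -> (7.325,-8.585) [heading=96, move]
    LT 120: heading 96 -> 216
  ]
  -- iteration 4/4 --
  BK 9: (7.325,-8.585) -> (14.606,-3.295) [heading=216, move]
  RT 120: heading 216 -> 96
  LT 72: heading 96 -> 168
  REPEAT 4 [
    -- iteration 1/4 --
    PU: pen up
    FD 8: (14.606,-3.295) -> (6.781,-1.631) [heading=168, move]
    LT 120: heading 168 -> 288
    -- iteration 2/4 --
    PU: pen up
    FD 8: (6.781,-1.631) -> (9.253,-9.24) [heading=288, move]
    LT 120: heading 288 -> 48
    -- iteration 3/4 --
    PU: pen up
    FD 8: (9.253,-9.24) -> (14.606,-3.295) [heading=48, move]
    LT 120: heading 48 -> 168
    -- iteration 4/4 --
    PU: pen up
    FD 8: (14.606,-3.295) -> (6.781,-1.631) [heading=168, move]
    LT 120: heading 168 -> 288
  ]
]
Final: pos=(6.781,-1.631), heading=288, 1 segment(s) drawn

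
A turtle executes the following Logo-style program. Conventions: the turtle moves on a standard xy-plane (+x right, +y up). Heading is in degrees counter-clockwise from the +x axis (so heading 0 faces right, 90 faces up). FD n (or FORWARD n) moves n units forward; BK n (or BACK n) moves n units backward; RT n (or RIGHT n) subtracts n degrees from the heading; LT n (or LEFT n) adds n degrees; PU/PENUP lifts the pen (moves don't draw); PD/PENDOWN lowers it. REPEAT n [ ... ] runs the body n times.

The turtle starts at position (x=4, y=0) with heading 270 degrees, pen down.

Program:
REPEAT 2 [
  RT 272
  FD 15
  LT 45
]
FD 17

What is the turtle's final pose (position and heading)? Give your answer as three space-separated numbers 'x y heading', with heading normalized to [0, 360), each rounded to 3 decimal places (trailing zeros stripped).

Answer: -7.809 11.983 176

Derivation:
Executing turtle program step by step:
Start: pos=(4,0), heading=270, pen down
REPEAT 2 [
  -- iteration 1/2 --
  RT 272: heading 270 -> 358
  FD 15: (4,0) -> (18.991,-0.523) [heading=358, draw]
  LT 45: heading 358 -> 43
  -- iteration 2/2 --
  RT 272: heading 43 -> 131
  FD 15: (18.991,-0.523) -> (9.15,10.797) [heading=131, draw]
  LT 45: heading 131 -> 176
]
FD 17: (9.15,10.797) -> (-7.809,11.983) [heading=176, draw]
Final: pos=(-7.809,11.983), heading=176, 3 segment(s) drawn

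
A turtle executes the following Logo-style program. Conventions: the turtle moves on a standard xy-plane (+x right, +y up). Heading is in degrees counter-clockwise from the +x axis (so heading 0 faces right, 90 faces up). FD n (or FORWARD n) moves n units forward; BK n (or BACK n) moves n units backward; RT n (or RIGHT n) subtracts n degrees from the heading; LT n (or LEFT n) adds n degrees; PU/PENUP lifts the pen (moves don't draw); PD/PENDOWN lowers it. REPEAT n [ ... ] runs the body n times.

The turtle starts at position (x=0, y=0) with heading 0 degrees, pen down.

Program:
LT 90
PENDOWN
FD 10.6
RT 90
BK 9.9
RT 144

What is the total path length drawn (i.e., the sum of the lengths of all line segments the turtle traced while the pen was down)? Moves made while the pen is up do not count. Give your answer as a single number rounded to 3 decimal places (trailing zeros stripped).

Answer: 20.5

Derivation:
Executing turtle program step by step:
Start: pos=(0,0), heading=0, pen down
LT 90: heading 0 -> 90
PD: pen down
FD 10.6: (0,0) -> (0,10.6) [heading=90, draw]
RT 90: heading 90 -> 0
BK 9.9: (0,10.6) -> (-9.9,10.6) [heading=0, draw]
RT 144: heading 0 -> 216
Final: pos=(-9.9,10.6), heading=216, 2 segment(s) drawn

Segment lengths:
  seg 1: (0,0) -> (0,10.6), length = 10.6
  seg 2: (0,10.6) -> (-9.9,10.6), length = 9.9
Total = 20.5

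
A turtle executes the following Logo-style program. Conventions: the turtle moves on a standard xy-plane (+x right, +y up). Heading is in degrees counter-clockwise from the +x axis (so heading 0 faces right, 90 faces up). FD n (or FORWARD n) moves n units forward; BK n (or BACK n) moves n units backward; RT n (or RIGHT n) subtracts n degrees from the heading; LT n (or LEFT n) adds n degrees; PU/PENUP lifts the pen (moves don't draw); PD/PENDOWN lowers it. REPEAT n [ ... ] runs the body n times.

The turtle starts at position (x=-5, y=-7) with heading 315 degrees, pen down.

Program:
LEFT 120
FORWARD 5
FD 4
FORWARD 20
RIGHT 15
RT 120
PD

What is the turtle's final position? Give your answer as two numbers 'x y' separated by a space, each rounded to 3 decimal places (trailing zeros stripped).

Executing turtle program step by step:
Start: pos=(-5,-7), heading=315, pen down
LT 120: heading 315 -> 75
FD 5: (-5,-7) -> (-3.706,-2.17) [heading=75, draw]
FD 4: (-3.706,-2.17) -> (-2.671,1.693) [heading=75, draw]
FD 20: (-2.671,1.693) -> (2.506,21.012) [heading=75, draw]
RT 15: heading 75 -> 60
RT 120: heading 60 -> 300
PD: pen down
Final: pos=(2.506,21.012), heading=300, 3 segment(s) drawn

Answer: 2.506 21.012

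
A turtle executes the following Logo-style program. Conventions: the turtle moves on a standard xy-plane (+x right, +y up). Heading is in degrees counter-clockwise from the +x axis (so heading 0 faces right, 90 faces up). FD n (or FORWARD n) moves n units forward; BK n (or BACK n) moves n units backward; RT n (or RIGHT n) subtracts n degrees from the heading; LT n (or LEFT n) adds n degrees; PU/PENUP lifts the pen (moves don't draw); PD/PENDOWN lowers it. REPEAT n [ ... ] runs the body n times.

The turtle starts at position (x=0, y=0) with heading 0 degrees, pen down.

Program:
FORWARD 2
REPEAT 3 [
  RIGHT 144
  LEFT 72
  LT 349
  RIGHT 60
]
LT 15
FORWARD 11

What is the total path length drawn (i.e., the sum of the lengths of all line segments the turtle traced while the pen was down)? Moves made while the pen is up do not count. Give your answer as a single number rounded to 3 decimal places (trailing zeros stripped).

Executing turtle program step by step:
Start: pos=(0,0), heading=0, pen down
FD 2: (0,0) -> (2,0) [heading=0, draw]
REPEAT 3 [
  -- iteration 1/3 --
  RT 144: heading 0 -> 216
  LT 72: heading 216 -> 288
  LT 349: heading 288 -> 277
  RT 60: heading 277 -> 217
  -- iteration 2/3 --
  RT 144: heading 217 -> 73
  LT 72: heading 73 -> 145
  LT 349: heading 145 -> 134
  RT 60: heading 134 -> 74
  -- iteration 3/3 --
  RT 144: heading 74 -> 290
  LT 72: heading 290 -> 2
  LT 349: heading 2 -> 351
  RT 60: heading 351 -> 291
]
LT 15: heading 291 -> 306
FD 11: (2,0) -> (8.466,-8.899) [heading=306, draw]
Final: pos=(8.466,-8.899), heading=306, 2 segment(s) drawn

Segment lengths:
  seg 1: (0,0) -> (2,0), length = 2
  seg 2: (2,0) -> (8.466,-8.899), length = 11
Total = 13

Answer: 13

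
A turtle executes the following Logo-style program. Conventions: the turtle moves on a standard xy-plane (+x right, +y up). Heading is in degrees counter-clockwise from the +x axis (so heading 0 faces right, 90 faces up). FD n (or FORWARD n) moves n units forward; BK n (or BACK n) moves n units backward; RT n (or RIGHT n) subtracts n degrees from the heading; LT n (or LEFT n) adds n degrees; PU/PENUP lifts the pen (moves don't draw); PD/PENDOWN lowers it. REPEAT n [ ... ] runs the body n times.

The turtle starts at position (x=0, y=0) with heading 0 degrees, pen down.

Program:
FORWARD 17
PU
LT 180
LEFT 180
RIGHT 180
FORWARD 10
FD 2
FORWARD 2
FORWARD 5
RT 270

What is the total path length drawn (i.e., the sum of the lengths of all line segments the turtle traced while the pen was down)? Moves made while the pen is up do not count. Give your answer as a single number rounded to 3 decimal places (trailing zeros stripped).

Answer: 17

Derivation:
Executing turtle program step by step:
Start: pos=(0,0), heading=0, pen down
FD 17: (0,0) -> (17,0) [heading=0, draw]
PU: pen up
LT 180: heading 0 -> 180
LT 180: heading 180 -> 0
RT 180: heading 0 -> 180
FD 10: (17,0) -> (7,0) [heading=180, move]
FD 2: (7,0) -> (5,0) [heading=180, move]
FD 2: (5,0) -> (3,0) [heading=180, move]
FD 5: (3,0) -> (-2,0) [heading=180, move]
RT 270: heading 180 -> 270
Final: pos=(-2,0), heading=270, 1 segment(s) drawn

Segment lengths:
  seg 1: (0,0) -> (17,0), length = 17
Total = 17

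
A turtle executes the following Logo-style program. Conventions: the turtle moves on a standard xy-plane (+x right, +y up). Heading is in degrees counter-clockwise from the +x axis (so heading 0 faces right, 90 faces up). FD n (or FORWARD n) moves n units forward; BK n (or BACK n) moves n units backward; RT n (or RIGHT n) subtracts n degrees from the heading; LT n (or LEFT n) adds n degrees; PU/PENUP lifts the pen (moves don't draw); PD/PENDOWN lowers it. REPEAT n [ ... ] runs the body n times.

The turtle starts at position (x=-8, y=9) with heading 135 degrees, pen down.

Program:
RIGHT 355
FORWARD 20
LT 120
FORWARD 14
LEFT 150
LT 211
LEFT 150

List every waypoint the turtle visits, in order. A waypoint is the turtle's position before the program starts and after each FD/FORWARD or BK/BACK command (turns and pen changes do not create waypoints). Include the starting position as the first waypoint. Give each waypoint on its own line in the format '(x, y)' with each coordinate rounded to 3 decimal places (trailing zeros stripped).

Answer: (-8, 9)
(-23.321, 21.856)
(-25.752, 8.068)

Derivation:
Executing turtle program step by step:
Start: pos=(-8,9), heading=135, pen down
RT 355: heading 135 -> 140
FD 20: (-8,9) -> (-23.321,21.856) [heading=140, draw]
LT 120: heading 140 -> 260
FD 14: (-23.321,21.856) -> (-25.752,8.068) [heading=260, draw]
LT 150: heading 260 -> 50
LT 211: heading 50 -> 261
LT 150: heading 261 -> 51
Final: pos=(-25.752,8.068), heading=51, 2 segment(s) drawn
Waypoints (3 total):
(-8, 9)
(-23.321, 21.856)
(-25.752, 8.068)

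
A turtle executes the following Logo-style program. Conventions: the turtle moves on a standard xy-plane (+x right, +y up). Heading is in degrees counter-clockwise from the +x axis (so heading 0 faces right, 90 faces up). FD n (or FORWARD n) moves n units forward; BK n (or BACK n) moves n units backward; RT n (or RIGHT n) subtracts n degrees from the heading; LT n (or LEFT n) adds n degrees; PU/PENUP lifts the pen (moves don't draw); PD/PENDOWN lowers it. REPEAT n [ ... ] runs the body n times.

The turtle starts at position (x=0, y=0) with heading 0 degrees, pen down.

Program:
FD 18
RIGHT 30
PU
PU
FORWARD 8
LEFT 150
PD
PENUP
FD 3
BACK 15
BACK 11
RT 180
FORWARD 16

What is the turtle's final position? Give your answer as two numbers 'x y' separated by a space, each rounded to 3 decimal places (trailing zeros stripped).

Answer: 44.428 -37.775

Derivation:
Executing turtle program step by step:
Start: pos=(0,0), heading=0, pen down
FD 18: (0,0) -> (18,0) [heading=0, draw]
RT 30: heading 0 -> 330
PU: pen up
PU: pen up
FD 8: (18,0) -> (24.928,-4) [heading=330, move]
LT 150: heading 330 -> 120
PD: pen down
PU: pen up
FD 3: (24.928,-4) -> (23.428,-1.402) [heading=120, move]
BK 15: (23.428,-1.402) -> (30.928,-14.392) [heading=120, move]
BK 11: (30.928,-14.392) -> (36.428,-23.919) [heading=120, move]
RT 180: heading 120 -> 300
FD 16: (36.428,-23.919) -> (44.428,-37.775) [heading=300, move]
Final: pos=(44.428,-37.775), heading=300, 1 segment(s) drawn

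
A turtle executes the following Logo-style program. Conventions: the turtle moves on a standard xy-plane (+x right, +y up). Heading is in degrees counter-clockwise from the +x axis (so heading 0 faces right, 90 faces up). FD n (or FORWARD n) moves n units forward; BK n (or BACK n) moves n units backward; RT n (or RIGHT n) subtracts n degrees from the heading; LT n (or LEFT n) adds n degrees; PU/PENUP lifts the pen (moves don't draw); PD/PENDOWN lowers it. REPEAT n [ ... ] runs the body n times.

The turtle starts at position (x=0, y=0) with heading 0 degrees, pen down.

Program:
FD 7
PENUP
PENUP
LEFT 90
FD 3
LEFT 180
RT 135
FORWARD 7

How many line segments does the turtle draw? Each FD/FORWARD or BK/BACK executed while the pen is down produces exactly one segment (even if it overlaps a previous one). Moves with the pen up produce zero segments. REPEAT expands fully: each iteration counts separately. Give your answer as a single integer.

Executing turtle program step by step:
Start: pos=(0,0), heading=0, pen down
FD 7: (0,0) -> (7,0) [heading=0, draw]
PU: pen up
PU: pen up
LT 90: heading 0 -> 90
FD 3: (7,0) -> (7,3) [heading=90, move]
LT 180: heading 90 -> 270
RT 135: heading 270 -> 135
FD 7: (7,3) -> (2.05,7.95) [heading=135, move]
Final: pos=(2.05,7.95), heading=135, 1 segment(s) drawn
Segments drawn: 1

Answer: 1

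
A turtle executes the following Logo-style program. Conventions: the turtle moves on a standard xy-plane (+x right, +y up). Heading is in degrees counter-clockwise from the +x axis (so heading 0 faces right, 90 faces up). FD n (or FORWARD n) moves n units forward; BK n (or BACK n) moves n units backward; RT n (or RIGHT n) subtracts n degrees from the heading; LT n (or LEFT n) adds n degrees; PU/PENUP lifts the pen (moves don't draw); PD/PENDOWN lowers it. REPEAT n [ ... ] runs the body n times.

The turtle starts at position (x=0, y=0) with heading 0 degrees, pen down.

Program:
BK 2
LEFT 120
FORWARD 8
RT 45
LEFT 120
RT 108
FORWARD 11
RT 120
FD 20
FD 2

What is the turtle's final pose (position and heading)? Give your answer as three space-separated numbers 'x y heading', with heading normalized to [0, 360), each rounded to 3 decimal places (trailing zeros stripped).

Answer: 13.026 5.931 327

Derivation:
Executing turtle program step by step:
Start: pos=(0,0), heading=0, pen down
BK 2: (0,0) -> (-2,0) [heading=0, draw]
LT 120: heading 0 -> 120
FD 8: (-2,0) -> (-6,6.928) [heading=120, draw]
RT 45: heading 120 -> 75
LT 120: heading 75 -> 195
RT 108: heading 195 -> 87
FD 11: (-6,6.928) -> (-5.424,17.913) [heading=87, draw]
RT 120: heading 87 -> 327
FD 20: (-5.424,17.913) -> (11.349,7.02) [heading=327, draw]
FD 2: (11.349,7.02) -> (13.026,5.931) [heading=327, draw]
Final: pos=(13.026,5.931), heading=327, 5 segment(s) drawn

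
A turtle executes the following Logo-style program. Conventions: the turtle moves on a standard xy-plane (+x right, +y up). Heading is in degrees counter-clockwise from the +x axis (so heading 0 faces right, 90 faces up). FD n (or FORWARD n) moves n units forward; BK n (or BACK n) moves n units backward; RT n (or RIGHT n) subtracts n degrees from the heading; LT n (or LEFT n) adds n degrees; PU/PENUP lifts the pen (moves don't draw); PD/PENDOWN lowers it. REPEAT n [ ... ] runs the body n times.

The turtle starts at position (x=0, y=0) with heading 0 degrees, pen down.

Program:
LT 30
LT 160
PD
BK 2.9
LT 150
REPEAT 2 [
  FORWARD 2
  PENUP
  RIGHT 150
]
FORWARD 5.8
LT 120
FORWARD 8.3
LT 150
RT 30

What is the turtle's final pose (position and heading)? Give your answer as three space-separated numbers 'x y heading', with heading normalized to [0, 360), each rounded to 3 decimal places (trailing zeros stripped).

Executing turtle program step by step:
Start: pos=(0,0), heading=0, pen down
LT 30: heading 0 -> 30
LT 160: heading 30 -> 190
PD: pen down
BK 2.9: (0,0) -> (2.856,0.504) [heading=190, draw]
LT 150: heading 190 -> 340
REPEAT 2 [
  -- iteration 1/2 --
  FD 2: (2.856,0.504) -> (4.735,-0.18) [heading=340, draw]
  PU: pen up
  RT 150: heading 340 -> 190
  -- iteration 2/2 --
  FD 2: (4.735,-0.18) -> (2.766,-0.528) [heading=190, move]
  PU: pen up
  RT 150: heading 190 -> 40
]
FD 5.8: (2.766,-0.528) -> (7.209,3.2) [heading=40, move]
LT 120: heading 40 -> 160
FD 8.3: (7.209,3.2) -> (-0.591,6.039) [heading=160, move]
LT 150: heading 160 -> 310
RT 30: heading 310 -> 280
Final: pos=(-0.591,6.039), heading=280, 2 segment(s) drawn

Answer: -0.591 6.039 280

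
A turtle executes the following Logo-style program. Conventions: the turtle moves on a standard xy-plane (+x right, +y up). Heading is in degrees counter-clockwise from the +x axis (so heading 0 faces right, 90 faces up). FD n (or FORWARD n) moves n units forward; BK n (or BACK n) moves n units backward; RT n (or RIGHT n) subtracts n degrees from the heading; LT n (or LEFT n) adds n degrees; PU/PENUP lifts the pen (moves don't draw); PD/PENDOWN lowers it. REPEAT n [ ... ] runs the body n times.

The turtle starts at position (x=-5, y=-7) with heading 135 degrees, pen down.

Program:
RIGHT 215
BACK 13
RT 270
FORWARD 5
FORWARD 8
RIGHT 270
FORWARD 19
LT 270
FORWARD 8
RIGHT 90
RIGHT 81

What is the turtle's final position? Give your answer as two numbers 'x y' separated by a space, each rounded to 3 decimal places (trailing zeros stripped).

Executing turtle program step by step:
Start: pos=(-5,-7), heading=135, pen down
RT 215: heading 135 -> 280
BK 13: (-5,-7) -> (-7.257,5.803) [heading=280, draw]
RT 270: heading 280 -> 10
FD 5: (-7.257,5.803) -> (-2.333,6.671) [heading=10, draw]
FD 8: (-2.333,6.671) -> (5.545,8.06) [heading=10, draw]
RT 270: heading 10 -> 100
FD 19: (5.545,8.06) -> (2.246,26.771) [heading=100, draw]
LT 270: heading 100 -> 10
FD 8: (2.246,26.771) -> (10.124,28.16) [heading=10, draw]
RT 90: heading 10 -> 280
RT 81: heading 280 -> 199
Final: pos=(10.124,28.16), heading=199, 5 segment(s) drawn

Answer: 10.124 28.16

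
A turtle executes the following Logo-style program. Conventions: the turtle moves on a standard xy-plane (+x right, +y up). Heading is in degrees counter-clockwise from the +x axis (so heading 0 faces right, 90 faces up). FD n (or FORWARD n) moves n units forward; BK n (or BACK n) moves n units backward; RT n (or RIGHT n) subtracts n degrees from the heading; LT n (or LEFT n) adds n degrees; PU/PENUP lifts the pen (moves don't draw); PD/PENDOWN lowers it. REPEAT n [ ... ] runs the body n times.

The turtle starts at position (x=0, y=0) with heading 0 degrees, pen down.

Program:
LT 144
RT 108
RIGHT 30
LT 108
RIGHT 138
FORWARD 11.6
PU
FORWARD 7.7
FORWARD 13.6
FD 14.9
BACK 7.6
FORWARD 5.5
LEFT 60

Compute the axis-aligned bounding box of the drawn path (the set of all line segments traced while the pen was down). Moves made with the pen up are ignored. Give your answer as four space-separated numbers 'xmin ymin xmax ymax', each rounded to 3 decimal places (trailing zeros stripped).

Answer: 0 -4.718 10.597 0

Derivation:
Executing turtle program step by step:
Start: pos=(0,0), heading=0, pen down
LT 144: heading 0 -> 144
RT 108: heading 144 -> 36
RT 30: heading 36 -> 6
LT 108: heading 6 -> 114
RT 138: heading 114 -> 336
FD 11.6: (0,0) -> (10.597,-4.718) [heading=336, draw]
PU: pen up
FD 7.7: (10.597,-4.718) -> (17.631,-7.85) [heading=336, move]
FD 13.6: (17.631,-7.85) -> (30.056,-13.382) [heading=336, move]
FD 14.9: (30.056,-13.382) -> (43.667,-19.442) [heading=336, move]
BK 7.6: (43.667,-19.442) -> (36.725,-16.351) [heading=336, move]
FD 5.5: (36.725,-16.351) -> (41.749,-18.588) [heading=336, move]
LT 60: heading 336 -> 36
Final: pos=(41.749,-18.588), heading=36, 1 segment(s) drawn

Segment endpoints: x in {0, 10.597}, y in {-4.718, 0}
xmin=0, ymin=-4.718, xmax=10.597, ymax=0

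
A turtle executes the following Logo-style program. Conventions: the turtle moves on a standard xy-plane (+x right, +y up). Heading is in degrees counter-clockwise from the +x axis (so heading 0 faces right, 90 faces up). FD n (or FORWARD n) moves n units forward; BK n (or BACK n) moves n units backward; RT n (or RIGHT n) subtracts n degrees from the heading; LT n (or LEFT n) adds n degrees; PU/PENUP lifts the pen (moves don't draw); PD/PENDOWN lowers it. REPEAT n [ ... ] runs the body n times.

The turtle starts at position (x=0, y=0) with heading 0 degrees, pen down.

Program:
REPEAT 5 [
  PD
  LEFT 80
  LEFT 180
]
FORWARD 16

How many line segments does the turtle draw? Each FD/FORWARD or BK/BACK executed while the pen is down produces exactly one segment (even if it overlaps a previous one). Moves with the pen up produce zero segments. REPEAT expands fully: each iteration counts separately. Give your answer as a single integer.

Answer: 1

Derivation:
Executing turtle program step by step:
Start: pos=(0,0), heading=0, pen down
REPEAT 5 [
  -- iteration 1/5 --
  PD: pen down
  LT 80: heading 0 -> 80
  LT 180: heading 80 -> 260
  -- iteration 2/5 --
  PD: pen down
  LT 80: heading 260 -> 340
  LT 180: heading 340 -> 160
  -- iteration 3/5 --
  PD: pen down
  LT 80: heading 160 -> 240
  LT 180: heading 240 -> 60
  -- iteration 4/5 --
  PD: pen down
  LT 80: heading 60 -> 140
  LT 180: heading 140 -> 320
  -- iteration 5/5 --
  PD: pen down
  LT 80: heading 320 -> 40
  LT 180: heading 40 -> 220
]
FD 16: (0,0) -> (-12.257,-10.285) [heading=220, draw]
Final: pos=(-12.257,-10.285), heading=220, 1 segment(s) drawn
Segments drawn: 1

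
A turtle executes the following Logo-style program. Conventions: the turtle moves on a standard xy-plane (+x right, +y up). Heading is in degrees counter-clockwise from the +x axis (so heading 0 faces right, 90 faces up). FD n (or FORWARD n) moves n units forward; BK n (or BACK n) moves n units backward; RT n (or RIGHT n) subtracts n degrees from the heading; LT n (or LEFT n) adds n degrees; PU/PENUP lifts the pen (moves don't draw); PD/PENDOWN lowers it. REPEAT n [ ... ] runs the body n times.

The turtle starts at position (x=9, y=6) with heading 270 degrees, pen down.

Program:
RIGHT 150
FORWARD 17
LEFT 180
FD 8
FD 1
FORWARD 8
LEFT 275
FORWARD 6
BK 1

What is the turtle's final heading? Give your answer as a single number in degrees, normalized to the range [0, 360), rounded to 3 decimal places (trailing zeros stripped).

Executing turtle program step by step:
Start: pos=(9,6), heading=270, pen down
RT 150: heading 270 -> 120
FD 17: (9,6) -> (0.5,20.722) [heading=120, draw]
LT 180: heading 120 -> 300
FD 8: (0.5,20.722) -> (4.5,13.794) [heading=300, draw]
FD 1: (4.5,13.794) -> (5,12.928) [heading=300, draw]
FD 8: (5,12.928) -> (9,6) [heading=300, draw]
LT 275: heading 300 -> 215
FD 6: (9,6) -> (4.085,2.559) [heading=215, draw]
BK 1: (4.085,2.559) -> (4.904,3.132) [heading=215, draw]
Final: pos=(4.904,3.132), heading=215, 6 segment(s) drawn

Answer: 215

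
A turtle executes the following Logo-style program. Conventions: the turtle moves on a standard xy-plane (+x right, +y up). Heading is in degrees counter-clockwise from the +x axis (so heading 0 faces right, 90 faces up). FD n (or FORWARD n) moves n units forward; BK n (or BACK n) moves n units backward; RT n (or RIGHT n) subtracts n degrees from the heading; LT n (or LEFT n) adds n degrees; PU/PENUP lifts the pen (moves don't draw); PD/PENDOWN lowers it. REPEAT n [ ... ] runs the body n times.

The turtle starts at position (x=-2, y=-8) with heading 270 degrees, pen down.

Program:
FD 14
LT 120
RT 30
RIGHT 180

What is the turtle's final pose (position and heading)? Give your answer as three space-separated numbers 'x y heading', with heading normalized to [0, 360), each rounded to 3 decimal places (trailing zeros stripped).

Answer: -2 -22 180

Derivation:
Executing turtle program step by step:
Start: pos=(-2,-8), heading=270, pen down
FD 14: (-2,-8) -> (-2,-22) [heading=270, draw]
LT 120: heading 270 -> 30
RT 30: heading 30 -> 0
RT 180: heading 0 -> 180
Final: pos=(-2,-22), heading=180, 1 segment(s) drawn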